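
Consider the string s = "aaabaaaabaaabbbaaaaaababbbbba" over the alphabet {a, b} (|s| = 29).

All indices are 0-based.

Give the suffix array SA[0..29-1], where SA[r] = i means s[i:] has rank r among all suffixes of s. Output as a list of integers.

rank | idx | suffix
   0 |  28 | a
   1 |  15 | aaaaaababbbbba
   2 |  16 | aaaaababbbbba
   3 |   4 | aaaabaaabbbaaaaaababbbbba
   4 |  17 | aaaababbbbba
   5 |   0 | aaabaaaabaaabbbaaaaaababbbbba
   6 |   5 | aaabaaabbbaaaaaababbbbba
   7 |  18 | aaababbbbba
   8 |   9 | aaabbbaaaaaababbbbba
   9 |   1 | aabaaaabaaabbbaaaaaababbbbba
  10 |   6 | aabaaabbbaaaaaababbbbba
  11 |  19 | aababbbbba
  12 |  10 | aabbbaaaaaababbbbba
  13 |   2 | abaaaabaaabbbaaaaaababbbbba
  14 |   7 | abaaabbbaaaaaababbbbba
  15 |  20 | ababbbbba
  16 |  11 | abbbaaaaaababbbbba
  17 |  22 | abbbbba
  18 |  27 | ba
  19 |  14 | baaaaaababbbbba
  20 |   3 | baaaabaaabbbaaaaaababbbbba
  21 |   8 | baaabbbaaaaaababbbbba
  22 |  21 | babbbbba
  23 |  26 | bba
  24 |  13 | bbaaaaaababbbbba
  25 |  25 | bbba
  26 |  12 | bbbaaaaaababbbbba
  27 |  24 | bbbba
  28 |  23 | bbbbba

[28, 15, 16, 4, 17, 0, 5, 18, 9, 1, 6, 19, 10, 2, 7, 20, 11, 22, 27, 14, 3, 8, 21, 26, 13, 25, 12, 24, 23]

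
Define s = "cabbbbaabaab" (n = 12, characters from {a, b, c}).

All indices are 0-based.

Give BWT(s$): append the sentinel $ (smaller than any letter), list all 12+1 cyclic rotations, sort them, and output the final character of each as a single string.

rank  rotation       last
    0  $cabbbbaabaab  b
    1  aab$cabbbbaab  b
    2  aabaab$cabbbb  b
    3  ab$cabbbbaaba  a
    4  abaab$cabbbba  a
    5  abbbbaabaab$c  c
    6  b$cabbbbaabaa  a
    7  baab$cabbbbaa  a
    8  baabaab$cabbb  b
    9  bbaabaab$cabb  b
   10  bbbaabaab$cab  b
   11  bbbbaabaab$ca  a
   12  cabbbbaabaab$  $

bbbaacaabbba$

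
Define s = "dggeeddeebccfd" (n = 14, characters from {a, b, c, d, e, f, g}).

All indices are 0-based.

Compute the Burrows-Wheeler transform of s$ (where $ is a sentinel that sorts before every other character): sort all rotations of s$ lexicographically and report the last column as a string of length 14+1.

rank  rotation         last
    0  $dggeeddeebccfd  d
    1  bccfd$dggeeddee  e
    2  ccfd$dggeeddeeb  b
    3  cfd$dggeeddeebc  c
    4  d$dggeeddeebccf  f
    5  ddeebccfd$dggee  e
    6  deebccfd$dggeed  d
    7  dggeeddeebccfd$  $
    8  ebccfd$dggeedde  e
    9  eddeebccfd$dgge  e
   10  eebccfd$dggeedd  d
   11  eeddeebccfd$dgg  g
   12  fd$dggeeddeebcc  c
   13  geeddeebccfd$dg  g
   14  ggeeddeebccfd$d  d

debcfed$eedgcgd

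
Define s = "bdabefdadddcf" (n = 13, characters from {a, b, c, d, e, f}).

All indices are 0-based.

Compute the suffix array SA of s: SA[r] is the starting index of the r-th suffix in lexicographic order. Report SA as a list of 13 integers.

[2, 7, 0, 3, 11, 1, 6, 10, 9, 8, 4, 12, 5]

rank | idx | suffix
   0 |   2 | abefdadddcf
   1 |   7 | adddcf
   2 |   0 | bdabefdadddcf
   3 |   3 | befdadddcf
   4 |  11 | cf
   5 |   1 | dabefdadddcf
   6 |   6 | dadddcf
   7 |  10 | dcf
   8 |   9 | ddcf
   9 |   8 | dddcf
  10 |   4 | efdadddcf
  11 |  12 | f
  12 |   5 | fdadddcf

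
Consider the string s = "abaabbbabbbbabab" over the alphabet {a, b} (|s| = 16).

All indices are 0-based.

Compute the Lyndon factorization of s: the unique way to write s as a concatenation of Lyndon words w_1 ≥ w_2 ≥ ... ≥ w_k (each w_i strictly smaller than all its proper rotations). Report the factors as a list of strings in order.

emit factor 1: 'ab' (i=0, period=2)
emit factor 2: 'aabbbabbbbabab' (i=2, period=14)

["ab", "aabbbabbbbabab"]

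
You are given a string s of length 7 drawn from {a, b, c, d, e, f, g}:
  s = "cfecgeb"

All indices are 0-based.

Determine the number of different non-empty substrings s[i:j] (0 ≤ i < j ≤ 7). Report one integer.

26

rank→(start, suffix):
  0 → (6, 'b')
  1 → (0, 'cfecgeb')
  2 → (3, 'cgeb')
  3 → (5, 'eb')
  4 → (2, 'ecgeb')
  5 → (1, 'fecgeb')
  6 → (4, 'geb')

SA = [6, 0, 3, 5, 2, 1, 4]
[i] adj suffixes → lcp
  [1] 6/0 → 0 ('')
  [2] 0/3 → 1 ('c')
  [3] 3/5 → 0 ('')
  [4] 5/2 → 1 ('e')
  [5] 2/1 → 0 ('')
  [6] 1/4 → 0 ('')

n(n+1)/2 = 7·8/2 = 28
Σ LCP = 0 + 0 + 1 + 0 + 1 + 0 + 0 = 2
distinct = 28 − 2 = 26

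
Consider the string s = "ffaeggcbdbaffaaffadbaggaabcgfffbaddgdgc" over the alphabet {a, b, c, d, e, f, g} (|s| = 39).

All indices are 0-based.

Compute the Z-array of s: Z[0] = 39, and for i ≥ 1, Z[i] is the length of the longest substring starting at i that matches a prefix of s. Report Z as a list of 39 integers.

Z[0]=39
i=1: fresh scan; Z[1]=1 extend→box=[1,2)
i=2: fresh scan; Z[2]=0
i=3: fresh scan; Z[3]=0
i=4: fresh scan; Z[4]=0
i=5: fresh scan; Z[5]=0
i=6: fresh scan; Z[6]=0
i=7: fresh scan; Z[7]=0
i=8: fresh scan; Z[8]=0
i=9: fresh scan; Z[9]=0
i=10: fresh scan; Z[10]=0
i=11: fresh scan; Z[11]=3 extend→box=[11,14)
i=12: min(r-i=2, Z[1]=1)=1; Z[12]=1
i=13: min(r-i=1, Z[2]=0)=0; Z[13]=0
i=14: fresh scan; Z[14]=0
i=15: fresh scan; Z[15]=3 extend→box=[15,18)
i=16: min(r-i=2, Z[1]=1)=1; Z[16]=1
i=17: min(r-i=1, Z[2]=0)=0; Z[17]=0
i=18: fresh scan; Z[18]=0
i=19: fresh scan; Z[19]=0
i=20: fresh scan; Z[20]=0
i=21: fresh scan; Z[21]=0
i=22: fresh scan; Z[22]=0
i=23: fresh scan; Z[23]=0
i=24: fresh scan; Z[24]=0
i=25: fresh scan; Z[25]=0
i=26: fresh scan; Z[26]=0
i=27: fresh scan; Z[27]=0
i=28: fresh scan; Z[28]=2 extend→box=[28,30)
i=29: min(r-i=1, Z[1]=1)=1; Z[29]=2 extend→box=[29,31)
i=30: min(r-i=1, Z[1]=1)=1; Z[30]=1
i=31: fresh scan; Z[31]=0
i=32: fresh scan; Z[32]=0
i=33: fresh scan; Z[33]=0
i=34: fresh scan; Z[34]=0
i=35: fresh scan; Z[35]=0
i=36: fresh scan; Z[36]=0
i=37: fresh scan; Z[37]=0
i=38: fresh scan; Z[38]=0

[39, 1, 0, 0, 0, 0, 0, 0, 0, 0, 0, 3, 1, 0, 0, 3, 1, 0, 0, 0, 0, 0, 0, 0, 0, 0, 0, 0, 2, 2, 1, 0, 0, 0, 0, 0, 0, 0, 0]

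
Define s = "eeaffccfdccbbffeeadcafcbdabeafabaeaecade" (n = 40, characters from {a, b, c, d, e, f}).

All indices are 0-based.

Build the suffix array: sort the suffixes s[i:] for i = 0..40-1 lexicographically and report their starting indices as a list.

[30, 25, 17, 37, 32, 34, 28, 20, 2, 31, 11, 23, 26, 12, 36, 19, 10, 22, 9, 5, 6, 24, 18, 8, 38, 39, 16, 33, 27, 1, 35, 15, 0, 29, 21, 4, 7, 14, 3, 13]

rank | idx | suffix
   0 |  30 | abaeaecade
   1 |  25 | abeafabaeaecade
   2 |  17 | adcafcbdabeafabaeaecade
   3 |  37 | ade
   4 |  32 | aeaecade
   5 |  34 | aecade
   6 |  28 | afabaeaecade
   7 |  20 | afcbdabeafabaeaecade
   8 |   2 | affccfdccbbffeeadcafcbdabeafabaeaecade
   9 |  31 | baeaecade
  10 |  11 | bbffeeadcafcbdabeafabaeaecade
  11 |  23 | bdabeafabaeaecade
  12 |  26 | beafabaeaecade
  13 |  12 | bffeeadcafcbdabeafabaeaecade
  14 |  36 | cade
  15 |  19 | cafcbdabeafabaeaecade
  16 |  10 | cbbffeeadcafcbdabeafabaeaecade
  17 |  22 | cbdabeafabaeaecade
  18 |   9 | ccbbffeeadcafcbdabeafabaeaecade
  19 |   5 | ccfdccbbffeeadcafcbdabeafabaeaecade
  20 |   6 | cfdccbbffeeadcafcbdabeafabaeaecade
  21 |  24 | dabeafabaeaecade
  22 |  18 | dcafcbdabeafabaeaecade
  23 |   8 | dccbbffeeadcafcbdabeafabaeaecade
  24 |  38 | de
  25 |  39 | e
  26 |  16 | eadcafcbdabeafabaeaecade
  27 |  33 | eaecade
  28 |  27 | eafabaeaecade
  29 |   1 | eaffccfdccbbffeeadcafcbdabeafabaeaecade
  30 |  35 | ecade
  31 |  15 | eeadcafcbdabeafabaeaecade
  32 |   0 | eeaffccfdccbbffeeadcafcbdabeafabaeaecade
  33 |  29 | fabaeaecade
  34 |  21 | fcbdabeafabaeaecade
  35 |   4 | fccfdccbbffeeadcafcbdabeafabaeaecade
  36 |   7 | fdccbbffeeadcafcbdabeafabaeaecade
  37 |  14 | feeadcafcbdabeafabaeaecade
  38 |   3 | ffccfdccbbffeeadcafcbdabeafabaeaecade
  39 |  13 | ffeeadcafcbdabeafabaeaecade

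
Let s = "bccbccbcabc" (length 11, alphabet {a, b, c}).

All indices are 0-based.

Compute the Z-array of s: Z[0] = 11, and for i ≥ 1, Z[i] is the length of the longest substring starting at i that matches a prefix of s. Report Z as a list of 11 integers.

[11, 0, 0, 5, 0, 0, 2, 0, 0, 2, 0]

Z[0]=11
i=1: i≥r, start 0; Z[1]=0
i=2: i≥r, start 0; Z[2]=0
i=3: i≥r, start 0; Z[3]=5 scan→box=[3,8)
i=4: min(r-i=4, Z[1]=0)=0; Z[4]=0
i=5: min(r-i=3, Z[2]=0)=0; Z[5]=0
i=6: min(r-i=2, Z[3]=5)=2; Z[6]=2
i=7: min(r-i=1, Z[4]=0)=0; Z[7]=0
i=8: i≥r, start 0; Z[8]=0
i=9: i≥r, start 0; Z[9]=2 scan→box=[9,11)
i=10: min(r-i=1, Z[1]=0)=0; Z[10]=0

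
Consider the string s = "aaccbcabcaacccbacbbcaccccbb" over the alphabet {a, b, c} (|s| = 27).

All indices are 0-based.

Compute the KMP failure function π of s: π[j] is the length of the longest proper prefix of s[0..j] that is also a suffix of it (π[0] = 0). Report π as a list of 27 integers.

[0, 1, 0, 0, 0, 0, 1, 0, 0, 1, 2, 3, 4, 0, 0, 1, 0, 0, 0, 0, 1, 0, 0, 0, 0, 0, 0]

π[0] = 0
j=1 s[j]='a': π[1]=1 (border 'a')
j=2 s[j]='c': k: 1→0; π[2]=0 (border '')
j=3 s[j]='c': π[3]=0 (border '')
j=4 s[j]='b': π[4]=0 (border '')
j=5 s[j]='c': π[5]=0 (border '')
j=6 s[j]='a': π[6]=1 (border 'a')
j=7 s[j]='b': k: 1→0; π[7]=0 (border '')
j=8 s[j]='c': π[8]=0 (border '')
j=9 s[j]='a': π[9]=1 (border 'a')
j=10 s[j]='a': π[10]=2 (border 'aa')
j=11 s[j]='c': π[11]=3 (border 'aac')
j=12 s[j]='c': π[12]=4 (border 'aacc')
j=13 s[j]='c': k: 4→0; π[13]=0 (border '')
j=14 s[j]='b': π[14]=0 (border '')
j=15 s[j]='a': π[15]=1 (border 'a')
j=16 s[j]='c': k: 1→0; π[16]=0 (border '')
j=17 s[j]='b': π[17]=0 (border '')
j=18 s[j]='b': π[18]=0 (border '')
j=19 s[j]='c': π[19]=0 (border '')
j=20 s[j]='a': π[20]=1 (border 'a')
j=21 s[j]='c': k: 1→0; π[21]=0 (border '')
j=22 s[j]='c': π[22]=0 (border '')
j=23 s[j]='c': π[23]=0 (border '')
j=24 s[j]='c': π[24]=0 (border '')
j=25 s[j]='b': π[25]=0 (border '')
j=26 s[j]='b': π[26]=0 (border '')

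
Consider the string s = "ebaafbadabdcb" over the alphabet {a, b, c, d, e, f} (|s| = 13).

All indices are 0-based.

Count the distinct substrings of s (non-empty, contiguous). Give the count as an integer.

rank | idx | suffix
   0 |   2 | aafbadabdcb
   1 |   8 | abdcb
   2 |   6 | adabdcb
   3 |   3 | afbadabdcb
   4 |  12 | b
   5 |   1 | baafbadabdcb
   6 |   5 | badabdcb
   7 |   9 | bdcb
   8 |  11 | cb
   9 |   7 | dabdcb
  10 |  10 | dcb
  11 |   0 | ebaafbadabdcb
  12 |   4 | fbadabdcb

SA = [2, 8, 6, 3, 12, 1, 5, 9, 11, 7, 10, 0, 4]
[i] adj suffixes → lcp
  [1] 2/8 → 1 ('a')
  [2] 8/6 → 1 ('a')
  [3] 6/3 → 1 ('a')
  [4] 3/12 → 0 ('')
  [5] 12/1 → 1 ('b')
  [6] 1/5 → 2 ('ba')
  [7] 5/9 → 1 ('b')
  [8] 9/11 → 0 ('')
  [9] 11/7 → 0 ('')
  [10] 7/10 → 1 ('d')
  [11] 10/0 → 0 ('')
  [12] 0/4 → 0 ('')

n(n+1)/2 = 13·14/2 = 91
Σ LCP = 0 + 1 + 1 + 1 + 0 + 1 + 2 + 1 + 0 + 0 + 1 + 0 + 0 = 8
distinct = 91 − 8 = 83

83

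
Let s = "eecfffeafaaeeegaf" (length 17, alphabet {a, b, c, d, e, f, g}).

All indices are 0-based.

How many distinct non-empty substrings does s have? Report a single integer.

rank→(start, suffix):
  0 → (9, 'aaeeegaf')
  1 → (10, 'aeeegaf')
  2 → (15, 'af')
  3 → (7, 'afaaeeegaf')
  4 → (2, 'cfffeafaaeeegaf')
  5 → (6, 'eafaaeeegaf')
  6 → (1, 'ecfffeafaaeeegaf')
  7 → (0, 'eecfffeafaaeeegaf')
  8 → (11, 'eeegaf')
  9 → (12, 'eegaf')
  10 → (13, 'egaf')
  11 → (16, 'f')
  12 → (8, 'faaeeegaf')
  13 → (5, 'feafaaeeegaf')
  14 → (4, 'ffeafaaeeegaf')
  15 → (3, 'fffeafaaeeegaf')
  16 → (14, 'gaf')

SA = [9, 10, 15, 7, 2, 6, 1, 0, 11, 12, 13, 16, 8, 5, 4, 3, 14]
i: (SA[i-1],SA[i]) lcp shared
  1: (9,10) 1 'a'
  2: (10,15) 1 'a'
  3: (15,7) 2 'af'
  4: (7,2) 0 ''
  5: (2,6) 0 ''
  6: (6,1) 1 'e'
  7: (1,0) 1 'e'
  8: (0,11) 2 'ee'
  9: (11,12) 2 'ee'
  10: (12,13) 1 'e'
  11: (13,16) 0 ''
  12: (16,8) 1 'f'
  13: (8,5) 1 'f'
  14: (5,4) 1 'f'
  15: (4,3) 2 'ff'
  16: (3,14) 0 ''

n(n+1)/2 = 17·18/2 = 153
Σ LCP = 0 + 1 + 1 + 2 + 0 + 0 + 1 + 1 + 2 + 2 + 1 + 0 + 1 + 1 + 1 + 2 + 0 = 16
distinct = 153 − 16 = 137

137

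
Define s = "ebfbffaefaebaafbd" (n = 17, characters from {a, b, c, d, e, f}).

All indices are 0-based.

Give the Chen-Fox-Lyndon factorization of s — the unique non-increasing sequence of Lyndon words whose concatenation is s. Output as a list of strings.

emit factor 1: 'e' (i=0, period=1)
emit factor 2: 'bfbff' (i=1, period=5)
emit factor 3: 'aef' (i=6, period=3)
emit factor 4: 'aeb' (i=9, period=3)
emit factor 5: 'aafbd' (i=12, period=5)

["e", "bfbff", "aef", "aeb", "aafbd"]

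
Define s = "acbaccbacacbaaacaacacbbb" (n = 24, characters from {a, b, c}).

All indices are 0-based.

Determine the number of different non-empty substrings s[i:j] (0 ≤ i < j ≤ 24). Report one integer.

248

rank | idx | suffix
   0 |  12 | aaacaacacbbb
   1 |  13 | aacaacacbbb
   2 |  16 | aacacbbb
   3 |  14 | acaacacbbb
   4 |   7 | acacbaaacaacacbbb
   5 |  17 | acacbbb
   6 |   9 | acbaaacaacacbbb
   7 |   0 | acbaccbacacbaaacaacacbbb
   8 |  19 | acbbb
   9 |   3 | accbacacbaaacaacacbbb
  10 |  23 | b
  11 |  11 | baaacaacacbbb
  12 |   6 | bacacbaaacaacacbbb
  13 |   2 | baccbacacbaaacaacacbbb
  14 |  22 | bb
  15 |  21 | bbb
  16 |  15 | caacacbbb
  17 |   8 | cacbaaacaacacbbb
  18 |  18 | cacbbb
  19 |  10 | cbaaacaacacbbb
  20 |   5 | cbacacbaaacaacacbbb
  21 |   1 | cbaccbacacbaaacaacacbbb
  22 |  20 | cbbb
  23 |   4 | ccbacacbaaacaacacbbb

SA = [12, 13, 16, 14, 7, 17, 9, 0, 19, 3, 23, 11, 6, 2, 22, 21, 15, 8, 18, 10, 5, 1, 20, 4]
[i] adj suffixes → lcp
  [1] 12/13 → 2 ('aa')
  [2] 13/16 → 4 ('aaca')
  [3] 16/14 → 1 ('a')
  [4] 14/7 → 3 ('aca')
  [5] 7/17 → 5 ('acacb')
  [6] 17/9 → 2 ('ac')
  [7] 9/0 → 4 ('acba')
  [8] 0/19 → 3 ('acb')
  [9] 19/3 → 2 ('ac')
  [10] 3/23 → 0 ('')
  [11] 23/11 → 1 ('b')
  [12] 11/6 → 2 ('ba')
  [13] 6/2 → 3 ('bac')
  [14] 2/22 → 1 ('b')
  [15] 22/21 → 2 ('bb')
  [16] 21/15 → 0 ('')
  [17] 15/8 → 2 ('ca')
  [18] 8/18 → 4 ('cacb')
  [19] 18/10 → 1 ('c')
  [20] 10/5 → 3 ('cba')
  [21] 5/1 → 4 ('cbac')
  [22] 1/20 → 2 ('cb')
  [23] 20/4 → 1 ('c')

n(n+1)/2 = 24·25/2 = 300
Σ LCP = 0 + 2 + 4 + 1 + 3 + 5 + 2 + 4 + 3 + 2 + 0 + 1 + 2 + 3 + 1 + 2 + 0 + 2 + 4 + 1 + 3 + 4 + 2 + 1 = 52
distinct = 300 − 52 = 248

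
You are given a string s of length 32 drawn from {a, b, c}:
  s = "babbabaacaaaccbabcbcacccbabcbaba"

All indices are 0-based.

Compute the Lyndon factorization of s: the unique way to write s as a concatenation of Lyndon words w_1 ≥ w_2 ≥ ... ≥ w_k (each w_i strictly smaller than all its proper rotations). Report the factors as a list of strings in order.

["b", "abb", "ab", "aac", "aaaccbabcbcacccbabcbab", "a"]

emit factor 1: 'b' (i=0, period=1)
emit factor 2: 'abb' (i=1, period=3)
emit factor 3: 'ab' (i=4, period=2)
emit factor 4: 'aac' (i=6, period=3)
emit factor 5: 'aaaccbabcbcacccbabcbab' (i=9, period=22)
emit factor 6: 'a' (i=31, period=1)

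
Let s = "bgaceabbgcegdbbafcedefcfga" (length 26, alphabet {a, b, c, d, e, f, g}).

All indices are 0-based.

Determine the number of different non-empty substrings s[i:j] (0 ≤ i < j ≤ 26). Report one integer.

326

rank→(start, suffix):
  0 → (25, 'a')
  1 → (5, 'abbgcegdbbafcedefcfga')
  2 → (2, 'aceabbgcegdbbafcedefcfga')
  3 → (15, 'afcedefcfga')
  4 → (14, 'bafcedefcfga')
  5 → (13, 'bbafcedefcfga')
  6 → (6, 'bbgcegdbbafcedefcfga')
  7 → (0, 'bgaceabbgcegdbbafcedefcfga')
  8 → (7, 'bgcegdbbafcedefcfga')
  9 → (3, 'ceabbgcegdbbafcedefcfga')
  10 → (17, 'cedefcfga')
  11 → (9, 'cegdbbafcedefcfga')
  12 → (22, 'cfga')
  13 → (12, 'dbbafcedefcfga')
  14 → (19, 'defcfga')
  15 → (4, 'eabbgcegdbbafcedefcfga')
  16 → (18, 'edefcfga')
  17 → (20, 'efcfga')
  18 → (10, 'egdbbafcedefcfga')
  19 → (16, 'fcedefcfga')
  20 → (21, 'fcfga')
  21 → (23, 'fga')
  22 → (24, 'ga')
  23 → (1, 'gaceabbgcegdbbafcedefcfga')
  24 → (8, 'gcegdbbafcedefcfga')
  25 → (11, 'gdbbafcedefcfga')

SA = [25, 5, 2, 15, 14, 13, 6, 0, 7, 3, 17, 9, 22, 12, 19, 4, 18, 20, 10, 16, 21, 23, 24, 1, 8, 11]
rank  pair      lcp
   1  s[25:],s[5:]  1  'a'
   2  s[5:],s[2:]  1  'a'
   3  s[2:],s[15:]  1  'a'
   4  s[15:],s[14:]  0  ''
   5  s[14:],s[13:]  1  'b'
   6  s[13:],s[6:]  2  'bb'
   7  s[6:],s[0:]  1  'b'
   8  s[0:],s[7:]  2  'bg'
   9  s[7:],s[3:]  0  ''
  10  s[3:],s[17:]  2  'ce'
  11  s[17:],s[9:]  2  'ce'
  12  s[9:],s[22:]  1  'c'
  13  s[22:],s[12:]  0  ''
  14  s[12:],s[19:]  1  'd'
  15  s[19:],s[4:]  0  ''
  16  s[4:],s[18:]  1  'e'
  17  s[18:],s[20:]  1  'e'
  18  s[20:],s[10:]  1  'e'
  19  s[10:],s[16:]  0  ''
  20  s[16:],s[21:]  2  'fc'
  21  s[21:],s[23:]  1  'f'
  22  s[23:],s[24:]  0  ''
  23  s[24:],s[1:]  2  'ga'
  24  s[1:],s[8:]  1  'g'
  25  s[8:],s[11:]  1  'g'

n(n+1)/2 = 26·27/2 = 351
Σ LCP = 0 + 1 + 1 + 1 + 0 + 1 + 2 + 1 + 2 + 0 + 2 + 2 + 1 + 0 + 1 + 0 + 1 + 1 + 1 + 0 + 2 + 1 + 0 + 2 + 1 + 1 = 25
distinct = 351 − 25 = 326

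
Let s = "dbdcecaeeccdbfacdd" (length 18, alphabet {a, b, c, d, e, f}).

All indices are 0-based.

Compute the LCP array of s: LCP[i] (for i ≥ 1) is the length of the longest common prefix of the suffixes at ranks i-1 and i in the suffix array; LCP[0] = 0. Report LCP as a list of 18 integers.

[0, 1, 0, 1, 0, 1, 1, 2, 1, 0, 1, 2, 1, 1, 0, 2, 1, 0]

sorted suffixes:
  #0 SA[0]=14  'acdd'
  #1 SA[1]=6  'aeeccdbfacdd'
  #2 SA[2]=1  'bdcecaeeccdbfacdd'
  #3 SA[3]=12  'bfacdd'
  #4 SA[4]=5  'caeeccdbfacdd'
  #5 SA[5]=9  'ccdbfacdd'
  #6 SA[6]=10  'cdbfacdd'
  #7 SA[7]=15  'cdd'
  #8 SA[8]=3  'cecaeeccdbfacdd'
  #9 SA[9]=17  'd'
  #10 SA[10]=0  'dbdcecaeeccdbfacdd'
  #11 SA[11]=11  'dbfacdd'
  #12 SA[12]=2  'dcecaeeccdbfacdd'
  #13 SA[13]=16  'dd'
  #14 SA[14]=4  'ecaeeccdbfacdd'
  #15 SA[15]=8  'eccdbfacdd'
  #16 SA[16]=7  'eeccdbfacdd'
  #17 SA[17]=13  'facdd'

SA = [14, 6, 1, 12, 5, 9, 10, 15, 3, 17, 0, 11, 2, 16, 4, 8, 7, 13]
i: (SA[i-1],SA[i]) lcp shared
  1: (14,6) 1 'a'
  2: (6,1) 0 ''
  3: (1,12) 1 'b'
  4: (12,5) 0 ''
  5: (5,9) 1 'c'
  6: (9,10) 1 'c'
  7: (10,15) 2 'cd'
  8: (15,3) 1 'c'
  9: (3,17) 0 ''
  10: (17,0) 1 'd'
  11: (0,11) 2 'db'
  12: (11,2) 1 'd'
  13: (2,16) 1 'd'
  14: (16,4) 0 ''
  15: (4,8) 2 'ec'
  16: (8,7) 1 'e'
  17: (7,13) 0 ''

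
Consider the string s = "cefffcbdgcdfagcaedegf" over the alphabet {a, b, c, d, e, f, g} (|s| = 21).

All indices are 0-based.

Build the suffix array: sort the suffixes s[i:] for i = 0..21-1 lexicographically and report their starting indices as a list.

sorted suffixes:
  #0 SA[0]=15  'aedegf'
  #1 SA[1]=12  'agcaedegf'
  #2 SA[2]=6  'bdgcdfagcaedegf'
  #3 SA[3]=14  'caedegf'
  #4 SA[4]=5  'cbdgcdfagcaedegf'
  #5 SA[5]=9  'cdfagcaedegf'
  #6 SA[6]=0  'cefffcbdgcdfagcaedegf'
  #7 SA[7]=17  'degf'
  #8 SA[8]=10  'dfagcaedegf'
  #9 SA[9]=7  'dgcdfagcaedegf'
  #10 SA[10]=16  'edegf'
  #11 SA[11]=1  'efffcbdgcdfagcaedegf'
  #12 SA[12]=18  'egf'
  #13 SA[13]=20  'f'
  #14 SA[14]=11  'fagcaedegf'
  #15 SA[15]=4  'fcbdgcdfagcaedegf'
  #16 SA[16]=3  'ffcbdgcdfagcaedegf'
  #17 SA[17]=2  'fffcbdgcdfagcaedegf'
  #18 SA[18]=13  'gcaedegf'
  #19 SA[19]=8  'gcdfagcaedegf'
  #20 SA[20]=19  'gf'

[15, 12, 6, 14, 5, 9, 0, 17, 10, 7, 16, 1, 18, 20, 11, 4, 3, 2, 13, 8, 19]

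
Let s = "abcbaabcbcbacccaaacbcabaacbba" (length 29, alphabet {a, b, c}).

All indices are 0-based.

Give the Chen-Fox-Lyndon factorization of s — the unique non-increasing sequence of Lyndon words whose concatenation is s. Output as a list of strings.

["abcb", "aabcbcbaccc", "aaacbcabaacbb", "a"]

emit factor 1: 'abcb' (i=0, period=4)
emit factor 2: 'aabcbcbaccc' (i=4, period=11)
emit factor 3: 'aaacbcabaacbb' (i=15, period=13)
emit factor 4: 'a' (i=28, period=1)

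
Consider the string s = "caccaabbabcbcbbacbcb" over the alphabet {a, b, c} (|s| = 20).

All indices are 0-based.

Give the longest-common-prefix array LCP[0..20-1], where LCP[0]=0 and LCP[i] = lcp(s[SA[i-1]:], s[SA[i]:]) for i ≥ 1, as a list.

[0, 1, 2, 1, 2, 0, 1, 2, 1, 3, 1, 3, 3, 0, 2, 1, 2, 2, 4, 1]

rank→(start, suffix):
  0 → (4, 'aabbabcbcbbacbcb')
  1 → (5, 'abbabcbcbbacbcb')
  2 → (8, 'abcbcbbacbcb')
  3 → (15, 'acbcb')
  4 → (1, 'accaabbabcbcbbacbcb')
  5 → (19, 'b')
  6 → (7, 'babcbcbbacbcb')
  7 → (14, 'bacbcb')
  8 → (6, 'bbabcbcbbacbcb')
  9 → (13, 'bbacbcb')
  10 → (17, 'bcb')
  11 → (11, 'bcbbacbcb')
  12 → (9, 'bcbcbbacbcb')
  13 → (3, 'caabbabcbcbbacbcb')
  14 → (0, 'caccaabbabcbcbbacbcb')
  15 → (18, 'cb')
  16 → (12, 'cbbacbcb')
  17 → (16, 'cbcb')
  18 → (10, 'cbcbbacbcb')
  19 → (2, 'ccaabbabcbcbbacbcb')

SA = [4, 5, 8, 15, 1, 19, 7, 14, 6, 13, 17, 11, 9, 3, 0, 18, 12, 16, 10, 2]
rank  pair      lcp
   1  s[4:],s[5:]  1  'a'
   2  s[5:],s[8:]  2  'ab'
   3  s[8:],s[15:]  1  'a'
   4  s[15:],s[1:]  2  'ac'
   5  s[1:],s[19:]  0  ''
   6  s[19:],s[7:]  1  'b'
   7  s[7:],s[14:]  2  'ba'
   8  s[14:],s[6:]  1  'b'
   9  s[6:],s[13:]  3  'bba'
  10  s[13:],s[17:]  1  'b'
  11  s[17:],s[11:]  3  'bcb'
  12  s[11:],s[9:]  3  'bcb'
  13  s[9:],s[3:]  0  ''
  14  s[3:],s[0:]  2  'ca'
  15  s[0:],s[18:]  1  'c'
  16  s[18:],s[12:]  2  'cb'
  17  s[12:],s[16:]  2  'cb'
  18  s[16:],s[10:]  4  'cbcb'
  19  s[10:],s[2:]  1  'c'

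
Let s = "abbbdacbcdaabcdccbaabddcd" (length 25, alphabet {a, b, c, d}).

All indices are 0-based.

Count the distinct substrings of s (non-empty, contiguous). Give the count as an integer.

291

rank | idx | suffix
   0 |  10 | aabcdccbaabddcd
   1 |  18 | aabddcd
   2 |   0 | abbbdacbcdaabcdccbaabddcd
   3 |  11 | abcdccbaabddcd
   4 |  19 | abddcd
   5 |   5 | acbcdaabcdccbaabddcd
   6 |  17 | baabddcd
   7 |   1 | bbbdacbcdaabcdccbaabddcd
   8 |   2 | bbdacbcdaabcdccbaabddcd
   9 |   7 | bcdaabcdccbaabddcd
  10 |  12 | bcdccbaabddcd
  11 |   3 | bdacbcdaabcdccbaabddcd
  12 |  20 | bddcd
  13 |  16 | cbaabddcd
  14 |   6 | cbcdaabcdccbaabddcd
  15 |  15 | ccbaabddcd
  16 |  23 | cd
  17 |   8 | cdaabcdccbaabddcd
  18 |  13 | cdccbaabddcd
  19 |  24 | d
  20 |   9 | daabcdccbaabddcd
  21 |   4 | dacbcdaabcdccbaabddcd
  22 |  14 | dccbaabddcd
  23 |  22 | dcd
  24 |  21 | ddcd

SA = [10, 18, 0, 11, 19, 5, 17, 1, 2, 7, 12, 3, 20, 16, 6, 15, 23, 8, 13, 24, 9, 4, 14, 22, 21]
rank  pair      lcp
   1  s[10:],s[18:]  3  'aab'
   2  s[18:],s[0:]  1  'a'
   3  s[0:],s[11:]  2  'ab'
   4  s[11:],s[19:]  2  'ab'
   5  s[19:],s[5:]  1  'a'
   6  s[5:],s[17:]  0  ''
   7  s[17:],s[1:]  1  'b'
   8  s[1:],s[2:]  2  'bb'
   9  s[2:],s[7:]  1  'b'
  10  s[7:],s[12:]  3  'bcd'
  11  s[12:],s[3:]  1  'b'
  12  s[3:],s[20:]  2  'bd'
  13  s[20:],s[16:]  0  ''
  14  s[16:],s[6:]  2  'cb'
  15  s[6:],s[15:]  1  'c'
  16  s[15:],s[23:]  1  'c'
  17  s[23:],s[8:]  2  'cd'
  18  s[8:],s[13:]  2  'cd'
  19  s[13:],s[24:]  0  ''
  20  s[24:],s[9:]  1  'd'
  21  s[9:],s[4:]  2  'da'
  22  s[4:],s[14:]  1  'd'
  23  s[14:],s[22:]  2  'dc'
  24  s[22:],s[21:]  1  'd'

n(n+1)/2 = 25·26/2 = 325
Σ LCP = 0 + 3 + 1 + 2 + 2 + 1 + 0 + 1 + 2 + 1 + 3 + 1 + 2 + 0 + 2 + 1 + 1 + 2 + 2 + 0 + 1 + 2 + 1 + 2 + 1 = 34
distinct = 325 − 34 = 291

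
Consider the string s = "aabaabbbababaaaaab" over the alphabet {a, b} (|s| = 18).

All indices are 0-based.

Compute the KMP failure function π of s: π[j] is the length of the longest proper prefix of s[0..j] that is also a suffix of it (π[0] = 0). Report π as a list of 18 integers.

[0, 1, 0, 1, 2, 3, 0, 0, 1, 0, 1, 0, 1, 2, 2, 2, 2, 3]

π[0] = 0
j=1 s[j]='a': π[1]=1 (border 'a')
j=2 s[j]='b': k: 1→0; π[2]=0 (border '')
j=3 s[j]='a': π[3]=1 (border 'a')
j=4 s[j]='a': π[4]=2 (border 'aa')
j=5 s[j]='b': π[5]=3 (border 'aab')
j=6 s[j]='b': k: 3→0; π[6]=0 (border '')
j=7 s[j]='b': π[7]=0 (border '')
j=8 s[j]='a': π[8]=1 (border 'a')
j=9 s[j]='b': k: 1→0; π[9]=0 (border '')
j=10 s[j]='a': π[10]=1 (border 'a')
j=11 s[j]='b': k: 1→0; π[11]=0 (border '')
j=12 s[j]='a': π[12]=1 (border 'a')
j=13 s[j]='a': π[13]=2 (border 'aa')
j=14 s[j]='a': k: 2→1; π[14]=2 (border 'aa')
j=15 s[j]='a': k: 2→1; π[15]=2 (border 'aa')
j=16 s[j]='a': k: 2→1; π[16]=2 (border 'aa')
j=17 s[j]='b': π[17]=3 (border 'aab')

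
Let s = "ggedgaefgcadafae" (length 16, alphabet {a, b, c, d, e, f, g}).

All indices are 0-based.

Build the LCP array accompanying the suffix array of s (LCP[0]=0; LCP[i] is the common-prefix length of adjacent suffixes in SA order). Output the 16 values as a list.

sorted suffixes:
  #0 SA[0]=10  'adafae'
  #1 SA[1]=14  'ae'
  #2 SA[2]=5  'aefgcadafae'
  #3 SA[3]=12  'afae'
  #4 SA[4]=9  'cadafae'
  #5 SA[5]=11  'dafae'
  #6 SA[6]=3  'dgaefgcadafae'
  #7 SA[7]=15  'e'
  #8 SA[8]=2  'edgaefgcadafae'
  #9 SA[9]=6  'efgcadafae'
  #10 SA[10]=13  'fae'
  #11 SA[11]=7  'fgcadafae'
  #12 SA[12]=4  'gaefgcadafae'
  #13 SA[13]=8  'gcadafae'
  #14 SA[14]=1  'gedgaefgcadafae'
  #15 SA[15]=0  'ggedgaefgcadafae'

SA = [10, 14, 5, 12, 9, 11, 3, 15, 2, 6, 13, 7, 4, 8, 1, 0]
i: (SA[i-1],SA[i]) lcp shared
  1: (10,14) 1 'a'
  2: (14,5) 2 'ae'
  3: (5,12) 1 'a'
  4: (12,9) 0 ''
  5: (9,11) 0 ''
  6: (11,3) 1 'd'
  7: (3,15) 0 ''
  8: (15,2) 1 'e'
  9: (2,6) 1 'e'
  10: (6,13) 0 ''
  11: (13,7) 1 'f'
  12: (7,4) 0 ''
  13: (4,8) 1 'g'
  14: (8,1) 1 'g'
  15: (1,0) 1 'g'

[0, 1, 2, 1, 0, 0, 1, 0, 1, 1, 0, 1, 0, 1, 1, 1]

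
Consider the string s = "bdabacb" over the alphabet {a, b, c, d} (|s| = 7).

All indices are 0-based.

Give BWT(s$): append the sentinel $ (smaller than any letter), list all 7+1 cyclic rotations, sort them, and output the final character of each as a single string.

rank  rotation  last
    0  $bdabacb  b
    1  abacb$bd  d
    2  acb$bdab  b
    3  b$bdabac  c
    4  bacb$bda  a
    5  bdabacb$  $
    6  cb$bdaba  a
    7  dabacb$b  b

bdbca$ab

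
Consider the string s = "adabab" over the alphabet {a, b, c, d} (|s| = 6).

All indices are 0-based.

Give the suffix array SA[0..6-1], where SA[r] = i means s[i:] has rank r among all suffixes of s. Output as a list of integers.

[4, 2, 0, 5, 3, 1]

sorted suffixes:
  #0 SA[0]=4  'ab'
  #1 SA[1]=2  'abab'
  #2 SA[2]=0  'adabab'
  #3 SA[3]=5  'b'
  #4 SA[4]=3  'bab'
  #5 SA[5]=1  'dabab'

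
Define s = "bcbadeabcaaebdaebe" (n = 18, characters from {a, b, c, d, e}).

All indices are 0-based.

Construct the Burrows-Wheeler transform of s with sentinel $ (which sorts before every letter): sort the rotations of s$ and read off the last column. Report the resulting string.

ecebadca$eebbbabdaa

rank  rotation             last
    0  $bcbadeabcaaebdaebe  e
    1  aaebdaebe$bcbadeabc  c
    2  abcaaebdaebe$bcbade  e
    3  adeabcaaebdaebe$bcb  b
    4  aebdaebe$bcbadeabca  a
    5  aebe$bcbadeabcaaebd  d
    6  badeabcaaebdaebe$bc  c
    7  bcaaebdaebe$bcbadea  a
    8  bcbadeabcaaebdaebe$  $
    9  bdaebe$bcbadeabcaae  e
   10  be$bcbadeabcaaebdae  e
   11  caaebdaebe$bcbadeab  b
   12  cbadeabcaaebdaebe$b  b
   13  daebe$bcbadeabcaaeb  b
   14  deabcaaebdaebe$bcba  a
   15  e$bcbadeabcaaebdaeb  b
   16  eabcaaebdaebe$bcbad  d
   17  ebdaebe$bcbadeabcaa  a
   18  ebe$bcbadeabcaaebda  a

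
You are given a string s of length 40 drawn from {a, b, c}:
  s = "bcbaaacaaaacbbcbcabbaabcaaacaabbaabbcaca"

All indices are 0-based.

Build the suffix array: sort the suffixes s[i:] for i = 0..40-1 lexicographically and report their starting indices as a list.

sorted suffixes:
  #0 SA[0]=39  'a'
  #1 SA[1]=7  'aaaacbbcbcabbaabcaaacaabbaabbcaca'
  #2 SA[2]=3  'aaacaaaacbbcbcabbaabcaaacaabbaabbcaca'
  #3 SA[3]=24  'aaacaabbaabbcaca'
  #4 SA[4]=8  'aaacbbcbcabbaabcaaacaabbaabbcaca'
  #5 SA[5]=28  'aabbaabbcaca'
  #6 SA[6]=32  'aabbcaca'
  #7 SA[7]=20  'aabcaaacaabbaabbcaca'
  #8 SA[8]=4  'aacaaaacbbcbcabbaabcaaacaabbaabbcaca'
  #9 SA[9]=25  'aacaabbaabbcaca'
  #10 SA[10]=9  'aacbbcbcabbaabcaaacaabbaabbcaca'
  #11 SA[11]=29  'abbaabbcaca'
  #12 SA[12]=17  'abbaabcaaacaabbaabbcaca'
  #13 SA[13]=33  'abbcaca'
  #14 SA[14]=21  'abcaaacaabbaabbcaca'
  #15 SA[15]=37  'aca'
  #16 SA[16]=5  'acaaaacbbcbcabbaabcaaacaabbaabbcaca'
  #17 SA[17]=26  'acaabbaabbcaca'
  #18 SA[18]=10  'acbbcbcabbaabcaaacaabbaabbcaca'
  #19 SA[19]=2  'baaacaaaacbbcbcabbaabcaaacaabbaabbcaca'
  #20 SA[20]=31  'baabbcaca'
  #21 SA[21]=19  'baabcaaacaabbaabbcaca'
  #22 SA[22]=30  'bbaabbcaca'
  #23 SA[23]=18  'bbaabcaaacaabbaabbcaca'
  #24 SA[24]=34  'bbcaca'
  #25 SA[25]=12  'bbcbcabbaabcaaacaabbaabbcaca'
  #26 SA[26]=22  'bcaaacaabbaabbcaca'
  #27 SA[27]=15  'bcabbaabcaaacaabbaabbcaca'
  #28 SA[28]=35  'bcaca'
  #29 SA[29]=0  'bcbaaacaaaacbbcbcabbaabcaaacaabbaabbcaca'
  #30 SA[30]=13  'bcbcabbaabcaaacaabbaabbcaca'
  #31 SA[31]=38  'ca'
  #32 SA[32]=6  'caaaacbbcbcabbaabcaaacaabbaabbcaca'
  #33 SA[33]=23  'caaacaabbaabbcaca'
  #34 SA[34]=27  'caabbaabbcaca'
  #35 SA[35]=16  'cabbaabcaaacaabbaabbcaca'
  #36 SA[36]=36  'caca'
  #37 SA[37]=1  'cbaaacaaaacbbcbcabbaabcaaacaabbaabbcaca'
  #38 SA[38]=11  'cbbcbcabbaabcaaacaabbaabbcaca'
  #39 SA[39]=14  'cbcabbaabcaaacaabbaabbcaca'

[39, 7, 3, 24, 8, 28, 32, 20, 4, 25, 9, 29, 17, 33, 21, 37, 5, 26, 10, 2, 31, 19, 30, 18, 34, 12, 22, 15, 35, 0, 13, 38, 6, 23, 27, 16, 36, 1, 11, 14]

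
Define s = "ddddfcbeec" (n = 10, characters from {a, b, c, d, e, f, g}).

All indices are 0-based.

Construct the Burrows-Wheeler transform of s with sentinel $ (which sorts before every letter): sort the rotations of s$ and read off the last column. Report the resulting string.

ccef$dddebd

rank  rotation     last
    0  $ddddfcbeec  c
    1  beec$ddddfc  c
    2  c$ddddfcbee  e
    3  cbeec$ddddf  f
    4  ddddfcbeec$  $
    5  dddfcbeec$d  d
    6  ddfcbeec$dd  d
    7  dfcbeec$ddd  d
    8  ec$ddddfcbe  e
    9  eec$ddddfcb  b
   10  fcbeec$dddd  d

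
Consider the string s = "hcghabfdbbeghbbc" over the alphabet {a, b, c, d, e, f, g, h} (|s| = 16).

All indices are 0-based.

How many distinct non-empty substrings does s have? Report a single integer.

rank | idx | suffix
   0 |   4 | abfdbbeghbbc
   1 |  13 | bbc
   2 |   8 | bbeghbbc
   3 |  14 | bc
   4 |   9 | beghbbc
   5 |   5 | bfdbbeghbbc
   6 |  15 | c
   7 |   1 | cghabfdbbeghbbc
   8 |   7 | dbbeghbbc
   9 |  10 | eghbbc
  10 |   6 | fdbbeghbbc
  11 |   2 | ghabfdbbeghbbc
  12 |  11 | ghbbc
  13 |   3 | habfdbbeghbbc
  14 |  12 | hbbc
  15 |   0 | hcghabfdbbeghbbc

SA = [4, 13, 8, 14, 9, 5, 15, 1, 7, 10, 6, 2, 11, 3, 12, 0]
rank  pair      lcp
   1  s[4:],s[13:]  0  ''
   2  s[13:],s[8:]  2  'bb'
   3  s[8:],s[14:]  1  'b'
   4  s[14:],s[9:]  1  'b'
   5  s[9:],s[5:]  1  'b'
   6  s[5:],s[15:]  0  ''
   7  s[15:],s[1:]  1  'c'
   8  s[1:],s[7:]  0  ''
   9  s[7:],s[10:]  0  ''
  10  s[10:],s[6:]  0  ''
  11  s[6:],s[2:]  0  ''
  12  s[2:],s[11:]  2  'gh'
  13  s[11:],s[3:]  0  ''
  14  s[3:],s[12:]  1  'h'
  15  s[12:],s[0:]  1  'h'

n(n+1)/2 = 16·17/2 = 136
Σ LCP = 0 + 0 + 2 + 1 + 1 + 1 + 0 + 1 + 0 + 0 + 0 + 0 + 2 + 0 + 1 + 1 = 10
distinct = 136 − 10 = 126

126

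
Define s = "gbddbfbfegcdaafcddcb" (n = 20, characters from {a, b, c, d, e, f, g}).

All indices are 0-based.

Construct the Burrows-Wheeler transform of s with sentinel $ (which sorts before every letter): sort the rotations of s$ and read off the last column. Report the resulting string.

rank  rotation               last
    0  $gbddbfbfegcdaafcddcb  b
    1  aafcddcb$gbddbfbfegcd  d
    2  afcddcb$gbddbfbfegcda  a
    3  b$gbddbfbfegcdaafcddc  c
    4  bddbfbfegcdaafcddcb$g  g
    5  bfbfegcdaafcddcb$gbdd  d
    6  bfegcdaafcddcb$gbddbf  f
    7  cb$gbddbfbfegcdaafcdd  d
    8  cdaafcddcb$gbddbfbfeg  g
    9  cddcb$gbddbfbfegcdaaf  f
   10  daafcddcb$gbddbfbfegc  c
   11  dbfbfegcdaafcddcb$gbd  d
   12  dcb$gbddbfbfegcdaafcd  d
   13  ddbfbfegcdaafcddcb$gb  b
   14  ddcb$gbddbfbfegcdaafc  c
   15  egcdaafcddcb$gbddbfbf  f
   16  fbfegcdaafcddcb$gbddb  b
   17  fcddcb$gbddbfbfegcdaa  a
   18  fegcdaafcddcb$gbddbfb  b
   19  gbddbfbfegcdaafcddcb$  $
   20  gcdaafcddcb$gbddbfbfe  e

bdacgdfdgfcddbcfbab$e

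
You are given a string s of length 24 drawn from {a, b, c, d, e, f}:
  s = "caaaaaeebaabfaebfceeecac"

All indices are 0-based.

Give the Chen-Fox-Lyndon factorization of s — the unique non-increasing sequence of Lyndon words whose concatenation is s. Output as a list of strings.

["c", "aaaaaeebaabfaebfceeecac"]

emit factor 1: 'c' (i=0, period=1)
emit factor 2: 'aaaaaeebaabfaebfceeecac' (i=1, period=23)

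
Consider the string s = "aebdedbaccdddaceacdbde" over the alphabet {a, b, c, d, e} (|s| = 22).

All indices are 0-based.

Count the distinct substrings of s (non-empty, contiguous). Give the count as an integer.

rank | idx | suffix
   0 |   7 | accdddaceacdbde
   1 |  16 | acdbde
   2 |  13 | aceacdbde
   3 |   0 | aebdedbaccdddaceacdbde
   4 |   6 | baccdddaceacdbde
   5 |  19 | bde
   6 |   2 | bdedbaccdddaceacdbde
   7 |   8 | ccdddaceacdbde
   8 |  17 | cdbde
   9 |   9 | cdddaceacdbde
  10 |  14 | ceacdbde
  11 |  12 | daceacdbde
  12 |   5 | dbaccdddaceacdbde
  13 |  18 | dbde
  14 |  11 | ddaceacdbde
  15 |  10 | dddaceacdbde
  16 |  20 | de
  17 |   3 | dedbaccdddaceacdbde
  18 |  21 | e
  19 |  15 | eacdbde
  20 |   1 | ebdedbaccdddaceacdbde
  21 |   4 | edbaccdddaceacdbde

SA = [7, 16, 13, 0, 6, 19, 2, 8, 17, 9, 14, 12, 5, 18, 11, 10, 20, 3, 21, 15, 1, 4]
rank  pair      lcp
   1  s[7:],s[16:]  2  'ac'
   2  s[16:],s[13:]  2  'ac'
   3  s[13:],s[0:]  1  'a'
   4  s[0:],s[6:]  0  ''
   5  s[6:],s[19:]  1  'b'
   6  s[19:],s[2:]  3  'bde'
   7  s[2:],s[8:]  0  ''
   8  s[8:],s[17:]  1  'c'
   9  s[17:],s[9:]  2  'cd'
  10  s[9:],s[14:]  1  'c'
  11  s[14:],s[12:]  0  ''
  12  s[12:],s[5:]  1  'd'
  13  s[5:],s[18:]  2  'db'
  14  s[18:],s[11:]  1  'd'
  15  s[11:],s[10:]  2  'dd'
  16  s[10:],s[20:]  1  'd'
  17  s[20:],s[3:]  2  'de'
  18  s[3:],s[21:]  0  ''
  19  s[21:],s[15:]  1  'e'
  20  s[15:],s[1:]  1  'e'
  21  s[1:],s[4:]  1  'e'

n(n+1)/2 = 22·23/2 = 253
Σ LCP = 0 + 2 + 2 + 1 + 0 + 1 + 3 + 0 + 1 + 2 + 1 + 0 + 1 + 2 + 1 + 2 + 1 + 2 + 0 + 1 + 1 + 1 = 25
distinct = 253 − 25 = 228

228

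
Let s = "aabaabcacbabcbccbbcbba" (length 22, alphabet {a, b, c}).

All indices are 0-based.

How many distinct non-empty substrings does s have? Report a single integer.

218

sorted suffixes:
  #0 SA[0]=21  'a'
  #1 SA[1]=0  'aabaabcacbabcbccbbcbba'
  #2 SA[2]=3  'aabcacbabcbccbbcbba'
  #3 SA[3]=1  'abaabcacbabcbccbbcbba'
  #4 SA[4]=4  'abcacbabcbccbbcbba'
  #5 SA[5]=10  'abcbccbbcbba'
  #6 SA[6]=7  'acbabcbccbbcbba'
  #7 SA[7]=20  'ba'
  #8 SA[8]=2  'baabcacbabcbccbbcbba'
  #9 SA[9]=9  'babcbccbbcbba'
  #10 SA[10]=19  'bba'
  #11 SA[11]=16  'bbcbba'
  #12 SA[12]=5  'bcacbabcbccbbcbba'
  #13 SA[13]=17  'bcbba'
  #14 SA[14]=11  'bcbccbbcbba'
  #15 SA[15]=13  'bccbbcbba'
  #16 SA[16]=6  'cacbabcbccbbcbba'
  #17 SA[17]=8  'cbabcbccbbcbba'
  #18 SA[18]=18  'cbba'
  #19 SA[19]=15  'cbbcbba'
  #20 SA[20]=12  'cbccbbcbba'
  #21 SA[21]=14  'ccbbcbba'

SA = [21, 0, 3, 1, 4, 10, 7, 20, 2, 9, 19, 16, 5, 17, 11, 13, 6, 8, 18, 15, 12, 14]
rank  pair      lcp
   1  s[21:],s[0:]  1  'a'
   2  s[0:],s[3:]  3  'aab'
   3  s[3:],s[1:]  1  'a'
   4  s[1:],s[4:]  2  'ab'
   5  s[4:],s[10:]  3  'abc'
   6  s[10:],s[7:]  1  'a'
   7  s[7:],s[20:]  0  ''
   8  s[20:],s[2:]  2  'ba'
   9  s[2:],s[9:]  2  'ba'
  10  s[9:],s[19:]  1  'b'
  11  s[19:],s[16:]  2  'bb'
  12  s[16:],s[5:]  1  'b'
  13  s[5:],s[17:]  2  'bc'
  14  s[17:],s[11:]  3  'bcb'
  15  s[11:],s[13:]  2  'bc'
  16  s[13:],s[6:]  0  ''
  17  s[6:],s[8:]  1  'c'
  18  s[8:],s[18:]  2  'cb'
  19  s[18:],s[15:]  3  'cbb'
  20  s[15:],s[12:]  2  'cb'
  21  s[12:],s[14:]  1  'c'

n(n+1)/2 = 22·23/2 = 253
Σ LCP = 0 + 1 + 3 + 1 + 2 + 3 + 1 + 0 + 2 + 2 + 1 + 2 + 1 + 2 + 3 + 2 + 0 + 1 + 2 + 3 + 2 + 1 = 35
distinct = 253 − 35 = 218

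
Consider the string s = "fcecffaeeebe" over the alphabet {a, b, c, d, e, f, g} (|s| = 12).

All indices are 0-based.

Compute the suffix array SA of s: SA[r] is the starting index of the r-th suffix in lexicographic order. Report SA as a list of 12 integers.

[6, 10, 1, 3, 11, 9, 2, 8, 7, 5, 0, 4]

rank→(start, suffix):
  0 → (6, 'aeeebe')
  1 → (10, 'be')
  2 → (1, 'cecffaeeebe')
  3 → (3, 'cffaeeebe')
  4 → (11, 'e')
  5 → (9, 'ebe')
  6 → (2, 'ecffaeeebe')
  7 → (8, 'eebe')
  8 → (7, 'eeebe')
  9 → (5, 'faeeebe')
  10 → (0, 'fcecffaeeebe')
  11 → (4, 'ffaeeebe')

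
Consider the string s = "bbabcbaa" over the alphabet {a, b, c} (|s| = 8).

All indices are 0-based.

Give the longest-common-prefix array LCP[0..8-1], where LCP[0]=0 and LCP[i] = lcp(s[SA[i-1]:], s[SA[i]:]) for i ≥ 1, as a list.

[0, 1, 1, 0, 2, 1, 1, 0]

rank→(start, suffix):
  0 → (7, 'a')
  1 → (6, 'aa')
  2 → (2, 'abcbaa')
  3 → (5, 'baa')
  4 → (1, 'babcbaa')
  5 → (0, 'bbabcbaa')
  6 → (3, 'bcbaa')
  7 → (4, 'cbaa')

SA = [7, 6, 2, 5, 1, 0, 3, 4]
rank  pair      lcp
   1  s[7:],s[6:]  1  'a'
   2  s[6:],s[2:]  1  'a'
   3  s[2:],s[5:]  0  ''
   4  s[5:],s[1:]  2  'ba'
   5  s[1:],s[0:]  1  'b'
   6  s[0:],s[3:]  1  'b'
   7  s[3:],s[4:]  0  ''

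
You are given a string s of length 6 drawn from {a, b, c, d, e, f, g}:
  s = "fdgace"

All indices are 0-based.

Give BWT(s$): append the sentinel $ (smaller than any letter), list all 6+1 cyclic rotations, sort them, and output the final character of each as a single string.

rank  rotation last
    0  $fdgace  e
    1  ace$fdg  g
    2  ce$fdga  a
    3  dgace$f  f
    4  e$fdgac  c
    5  fdgace$  $
    6  gace$fd  d

egafc$d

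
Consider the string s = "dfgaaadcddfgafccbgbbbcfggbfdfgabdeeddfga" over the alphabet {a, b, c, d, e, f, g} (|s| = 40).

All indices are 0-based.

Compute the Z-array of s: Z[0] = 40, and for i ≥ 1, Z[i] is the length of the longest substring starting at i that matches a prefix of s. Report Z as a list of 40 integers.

[40, 0, 0, 0, 0, 0, 1, 0, 1, 4, 0, 0, 0, 0, 0, 0, 0, 0, 0, 0, 0, 0, 0, 0, 0, 0, 0, 4, 0, 0, 0, 0, 1, 0, 0, 1, 4, 0, 0, 0]

Z[0]=40
i=1: i≥r, start 0; Z[1]=0
i=2: i≥r, start 0; Z[2]=0
i=3: i≥r, start 0; Z[3]=0
i=4: i≥r, start 0; Z[4]=0
i=5: i≥r, start 0; Z[5]=0
i=6: i≥r, start 0; Z[6]=1 scan→box=[6,7)
i=7: i≥r, start 0; Z[7]=0
i=8: i≥r, start 0; Z[8]=1 scan→box=[8,9)
i=9: i≥r, start 0; Z[9]=4 scan→box=[9,13)
i=10: min(r-i=3, Z[1]=0)=0; Z[10]=0
i=11: min(r-i=2, Z[2]=0)=0; Z[11]=0
i=12: min(r-i=1, Z[3]=0)=0; Z[12]=0
i=13: i≥r, start 0; Z[13]=0
i=14: i≥r, start 0; Z[14]=0
i=15: i≥r, start 0; Z[15]=0
i=16: i≥r, start 0; Z[16]=0
i=17: i≥r, start 0; Z[17]=0
i=18: i≥r, start 0; Z[18]=0
i=19: i≥r, start 0; Z[19]=0
i=20: i≥r, start 0; Z[20]=0
i=21: i≥r, start 0; Z[21]=0
i=22: i≥r, start 0; Z[22]=0
i=23: i≥r, start 0; Z[23]=0
i=24: i≥r, start 0; Z[24]=0
i=25: i≥r, start 0; Z[25]=0
i=26: i≥r, start 0; Z[26]=0
i=27: i≥r, start 0; Z[27]=4 scan→box=[27,31)
i=28: min(r-i=3, Z[1]=0)=0; Z[28]=0
i=29: min(r-i=2, Z[2]=0)=0; Z[29]=0
i=30: min(r-i=1, Z[3]=0)=0; Z[30]=0
i=31: i≥r, start 0; Z[31]=0
i=32: i≥r, start 0; Z[32]=1 scan→box=[32,33)
i=33: i≥r, start 0; Z[33]=0
i=34: i≥r, start 0; Z[34]=0
i=35: i≥r, start 0; Z[35]=1 scan→box=[35,36)
i=36: i≥r, start 0; Z[36]=4 scan→box=[36,40)
i=37: min(r-i=3, Z[1]=0)=0; Z[37]=0
i=38: min(r-i=2, Z[2]=0)=0; Z[38]=0
i=39: min(r-i=1, Z[3]=0)=0; Z[39]=0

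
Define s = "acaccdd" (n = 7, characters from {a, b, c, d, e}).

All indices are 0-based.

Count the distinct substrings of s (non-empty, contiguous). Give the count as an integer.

23

sorted suffixes:
  #0 SA[0]=0  'acaccdd'
  #1 SA[1]=2  'accdd'
  #2 SA[2]=1  'caccdd'
  #3 SA[3]=3  'ccdd'
  #4 SA[4]=4  'cdd'
  #5 SA[5]=6  'd'
  #6 SA[6]=5  'dd'

SA = [0, 2, 1, 3, 4, 6, 5]
rank  pair      lcp
   1  s[0:],s[2:]  2  'ac'
   2  s[2:],s[1:]  0  ''
   3  s[1:],s[3:]  1  'c'
   4  s[3:],s[4:]  1  'c'
   5  s[4:],s[6:]  0  ''
   6  s[6:],s[5:]  1  'd'

n(n+1)/2 = 7·8/2 = 28
Σ LCP = 0 + 2 + 0 + 1 + 1 + 0 + 1 = 5
distinct = 28 − 5 = 23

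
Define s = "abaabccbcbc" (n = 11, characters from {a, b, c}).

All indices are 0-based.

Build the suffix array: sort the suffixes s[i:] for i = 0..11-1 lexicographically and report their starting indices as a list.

rank→(start, suffix):
  0 → (2, 'aabccbcbc')
  1 → (0, 'abaabccbcbc')
  2 → (3, 'abccbcbc')
  3 → (1, 'baabccbcbc')
  4 → (9, 'bc')
  5 → (7, 'bcbc')
  6 → (4, 'bccbcbc')
  7 → (10, 'c')
  8 → (8, 'cbc')
  9 → (6, 'cbcbc')
  10 → (5, 'ccbcbc')

[2, 0, 3, 1, 9, 7, 4, 10, 8, 6, 5]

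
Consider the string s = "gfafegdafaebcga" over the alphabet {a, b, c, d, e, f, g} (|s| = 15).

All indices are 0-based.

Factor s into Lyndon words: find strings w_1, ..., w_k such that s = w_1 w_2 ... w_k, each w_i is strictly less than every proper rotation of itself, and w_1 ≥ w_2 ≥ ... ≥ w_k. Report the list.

["g", "f", "afegd", "af", "aebcg", "a"]

emit factor 1: 'g' (i=0, period=1)
emit factor 2: 'f' (i=1, period=1)
emit factor 3: 'afegd' (i=2, period=5)
emit factor 4: 'af' (i=7, period=2)
emit factor 5: 'aebcg' (i=9, period=5)
emit factor 6: 'a' (i=14, period=1)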